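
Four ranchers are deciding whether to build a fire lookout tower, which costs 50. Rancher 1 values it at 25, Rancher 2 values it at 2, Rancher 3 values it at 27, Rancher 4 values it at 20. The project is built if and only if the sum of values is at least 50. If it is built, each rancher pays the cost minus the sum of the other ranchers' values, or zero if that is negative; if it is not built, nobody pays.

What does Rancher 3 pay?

Total value 74 ≥ cost 50, so the project is built.
The other ranchers' values sum to 47.
Cost minus that sum is 50 - 47 = 3.

3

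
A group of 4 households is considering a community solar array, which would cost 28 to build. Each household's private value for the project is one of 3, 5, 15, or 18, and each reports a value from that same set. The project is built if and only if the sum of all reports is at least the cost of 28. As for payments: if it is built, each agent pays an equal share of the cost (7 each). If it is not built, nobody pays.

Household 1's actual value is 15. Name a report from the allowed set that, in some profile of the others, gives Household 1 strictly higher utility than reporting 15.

Suppose Household 2 reports 3, Household 3 reports 3 and Household 4 reports 5.
Report 15: project not built, utility 0.
Report 18: project built, pays 7, utility 15 - 7 = 8.
So reporting 18 beats truth here (8 > 0).

18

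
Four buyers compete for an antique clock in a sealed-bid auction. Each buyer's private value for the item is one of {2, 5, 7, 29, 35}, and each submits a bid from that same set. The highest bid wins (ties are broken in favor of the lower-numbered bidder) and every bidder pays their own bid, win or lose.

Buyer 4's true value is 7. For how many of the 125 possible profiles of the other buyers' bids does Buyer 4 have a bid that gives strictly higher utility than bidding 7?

Others bid (2, 2, 2): truth gives 0; bid 5 gives 2 > 0. Violating.
Others bid (2, 2, 7): truth gives -7; bid 2 gives -2 > -7. Violating.
Others bid (2, 2, 29): truth gives -7; bid 2 gives -2 > -7. Violating.
Others bid (2, 2, 35): truth gives -7; bid 2 gives -2 > -7. Violating.
Others bid (2, 2, 5): truth gives 0; no alternative beats it.
Others bid (2, 5, 2): truth gives 0; no alternative beats it.
(Checking all 125 profiles: 118 have a profitable deviation, 7 do not.)

118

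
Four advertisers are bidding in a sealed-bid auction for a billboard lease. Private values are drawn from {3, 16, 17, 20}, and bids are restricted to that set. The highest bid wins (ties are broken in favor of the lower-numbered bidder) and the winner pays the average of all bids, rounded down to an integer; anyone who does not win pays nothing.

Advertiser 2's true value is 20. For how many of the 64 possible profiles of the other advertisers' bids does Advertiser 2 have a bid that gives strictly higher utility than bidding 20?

14

Others bid (3, 3, 3): truth gives 13; bid 16 gives 14 > 13. Violating.
Others bid (3, 3, 16): truth gives 10; bid 16 gives 11 > 10. Violating.
Others bid (3, 16, 3): truth gives 10; bid 16 gives 11 > 10. Violating.
Others bid (3, 16, 16): truth gives 7; bid 16 gives 8 > 7. Violating.
Others bid (3, 3, 17): truth gives 10; no alternative beats it.
Others bid (3, 3, 20): truth gives 9; no alternative beats it.
(Checking all 64 profiles: 14 have a profitable deviation, 50 do not.)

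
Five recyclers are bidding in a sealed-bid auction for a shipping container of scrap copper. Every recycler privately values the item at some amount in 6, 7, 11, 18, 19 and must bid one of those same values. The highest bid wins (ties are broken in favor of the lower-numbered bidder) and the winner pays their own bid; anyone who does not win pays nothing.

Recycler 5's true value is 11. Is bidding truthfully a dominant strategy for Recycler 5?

Consider the case where Recycler 1 bids 6, Recycler 2 bids 6, Recycler 3 bids 6 and Recycler 4 bids 6.
Truthful bid 11: wins, pays 11, utility 11 - 11 = 0.
Bid 7 instead: wins, pays 7, utility 11 - 7 = 4.
Since 4 > 0, bidding 7 is strictly better here, so truthful bidding is not dominant.

No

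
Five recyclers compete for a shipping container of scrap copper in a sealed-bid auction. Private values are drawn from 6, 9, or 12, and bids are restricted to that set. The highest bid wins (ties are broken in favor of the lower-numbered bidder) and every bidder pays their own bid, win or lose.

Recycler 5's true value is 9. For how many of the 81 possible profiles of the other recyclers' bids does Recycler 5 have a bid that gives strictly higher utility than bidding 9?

Others bid (6, 6, 6, 9): truth gives -9; bid 12 gives -3 > -9. Violating.
Others bid (6, 6, 6, 12): truth gives -9; bid 6 gives -6 > -9. Violating.
Others bid (6, 6, 9, 6): truth gives -9; bid 12 gives -3 > -9. Violating.
Others bid (6, 6, 9, 9): truth gives -9; bid 12 gives -3 > -9. Violating.
Others bid (6, 6, 6, 6): truth gives 0; no alternative beats it.
(Checking all 81 profiles: 80 have a profitable deviation, 1 does not.)

80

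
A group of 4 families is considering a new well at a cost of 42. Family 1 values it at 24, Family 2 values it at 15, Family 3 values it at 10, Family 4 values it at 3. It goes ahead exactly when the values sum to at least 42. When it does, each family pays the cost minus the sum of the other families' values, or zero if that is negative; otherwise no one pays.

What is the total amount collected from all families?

19

Total value 52 ≥ cost 42, so it is built.
Family 1: others sum to 28; max(0, 42 - 28) = 14.
Family 2: others sum to 37; max(0, 42 - 37) = 5.
Family 3: others sum to 42; max(0, 42 - 42) = 0.
Family 4: others sum to 49; max(0, 42 - 49) = 0.
Total collected = 14 + 5 + 0 + 0 = 19.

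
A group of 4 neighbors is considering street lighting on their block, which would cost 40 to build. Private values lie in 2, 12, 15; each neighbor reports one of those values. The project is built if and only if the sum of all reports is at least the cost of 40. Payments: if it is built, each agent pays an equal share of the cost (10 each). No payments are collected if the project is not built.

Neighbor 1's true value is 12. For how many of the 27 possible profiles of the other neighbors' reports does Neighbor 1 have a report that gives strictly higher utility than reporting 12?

3

Others report (2, 12, 12): truth gives 0; report 15 gives 2 > 0. Violating.
Others report (12, 2, 12): truth gives 0; report 15 gives 2 > 0. Violating.
Others report (12, 12, 2): truth gives 0; report 15 gives 2 > 0. Violating.
Others report (2, 2, 2): truth gives 0; no alternative beats it.
Others report (2, 2, 12): truth gives 0; no alternative beats it.
(Checking all 27 profiles: 3 have a profitable deviation, 24 do not.)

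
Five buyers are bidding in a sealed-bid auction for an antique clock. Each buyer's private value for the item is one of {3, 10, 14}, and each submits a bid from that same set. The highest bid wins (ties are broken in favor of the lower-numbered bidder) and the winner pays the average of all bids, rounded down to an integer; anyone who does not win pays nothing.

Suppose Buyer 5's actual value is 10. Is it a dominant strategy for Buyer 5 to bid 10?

Consider the case where Buyer 1 bids 3, Buyer 2 bids 3, Buyer 3 bids 3 and Buyer 4 bids 10.
Truthful bid 10: loses, pays 0, utility 0.
Bid 14 instead: wins, pays 6, utility 10 - 6 = 4.
Since 4 > 0, bidding 14 is strictly better here, so truthful bidding is not dominant.

No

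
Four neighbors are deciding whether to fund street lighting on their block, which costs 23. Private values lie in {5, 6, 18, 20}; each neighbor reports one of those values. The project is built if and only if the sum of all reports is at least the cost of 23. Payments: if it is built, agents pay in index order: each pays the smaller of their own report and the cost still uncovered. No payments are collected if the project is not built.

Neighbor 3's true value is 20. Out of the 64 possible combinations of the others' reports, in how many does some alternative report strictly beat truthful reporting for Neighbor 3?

12

Others report (5, 5, 18): truth gives 7; report 5 gives 15 > 7. Violating.
Others report (5, 5, 20): truth gives 7; report 5 gives 15 > 7. Violating.
Others report (5, 6, 6): truth gives 8; report 6 gives 14 > 8. Violating.
Others report (5, 6, 18): truth gives 8; report 5 gives 15 > 8. Violating.
Others report (5, 5, 5): truth gives 7; no alternative beats it.
Others report (5, 5, 6): truth gives 7; no alternative beats it.
(Checking all 64 profiles: 12 have a profitable deviation, 52 do not.)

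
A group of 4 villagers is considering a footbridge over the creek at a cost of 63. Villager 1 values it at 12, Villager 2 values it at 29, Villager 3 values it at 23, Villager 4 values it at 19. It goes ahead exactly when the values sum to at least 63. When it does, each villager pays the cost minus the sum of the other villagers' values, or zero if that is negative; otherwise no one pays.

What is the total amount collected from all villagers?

12

Total value 83 ≥ cost 63, so it is built.
Villager 1: others sum to 71; max(0, 63 - 71) = 0.
Villager 2: others sum to 54; max(0, 63 - 54) = 9.
Villager 3: others sum to 60; max(0, 63 - 60) = 3.
Villager 4: others sum to 64; max(0, 63 - 64) = 0.
Total collected = 0 + 9 + 3 + 0 = 12.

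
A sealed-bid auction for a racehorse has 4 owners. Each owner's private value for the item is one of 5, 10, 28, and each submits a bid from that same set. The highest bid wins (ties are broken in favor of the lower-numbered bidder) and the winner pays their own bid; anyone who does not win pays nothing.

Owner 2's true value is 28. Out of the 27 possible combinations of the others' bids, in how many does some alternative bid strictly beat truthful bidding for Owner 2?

Others bid (5, 5, 5): truth gives 0; bid 10 gives 18 > 0. Violating.
Others bid (5, 5, 10): truth gives 0; bid 10 gives 18 > 0. Violating.
Others bid (5, 10, 5): truth gives 0; bid 10 gives 18 > 0. Violating.
Others bid (5, 10, 10): truth gives 0; bid 10 gives 18 > 0. Violating.
Others bid (5, 5, 28): truth gives 0; no alternative beats it.
Others bid (5, 10, 28): truth gives 0; no alternative beats it.
(Checking all 27 profiles: 4 have a profitable deviation, 23 do not.)

4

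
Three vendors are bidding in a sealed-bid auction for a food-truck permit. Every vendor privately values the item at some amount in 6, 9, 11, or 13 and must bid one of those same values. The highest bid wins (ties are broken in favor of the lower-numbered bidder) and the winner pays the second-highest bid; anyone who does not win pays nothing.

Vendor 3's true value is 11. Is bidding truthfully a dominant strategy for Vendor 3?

Yes

Check each profile of the others' bids and compare truth against every alternative bid.
Others bid (6, 6): truth gives 5, best alternative gives 5.
Others bid (6, 9): truth gives 2, best alternative gives 2.
Others bid (9, 6): truth gives 2, best alternative gives 2.
Others bid (9, 9): truth gives 2, best alternative gives 2.
Others bid (6, 11): truth gives 0, best alternative gives 0.
Others bid (6, 13): truth gives 0, best alternative gives 0.
(Remaining 10 profiles checked similarly; truth is weakly best in each.)
In every case the truthful bid is at least as good as any alternative, so it is a dominant strategy.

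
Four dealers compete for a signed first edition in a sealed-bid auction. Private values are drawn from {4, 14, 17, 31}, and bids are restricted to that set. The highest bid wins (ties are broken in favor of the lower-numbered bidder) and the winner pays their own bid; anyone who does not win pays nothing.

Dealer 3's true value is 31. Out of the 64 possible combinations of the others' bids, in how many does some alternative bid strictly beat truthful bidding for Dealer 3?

12

Others bid (4, 4, 4): truth gives 0; bid 14 gives 17 > 0. Violating.
Others bid (4, 4, 14): truth gives 0; bid 14 gives 17 > 0. Violating.
Others bid (4, 4, 17): truth gives 0; bid 17 gives 14 > 0. Violating.
Others bid (4, 14, 4): truth gives 0; bid 17 gives 14 > 0. Violating.
Others bid (4, 4, 31): truth gives 0; no alternative beats it.
Others bid (4, 14, 31): truth gives 0; no alternative beats it.
(Checking all 64 profiles: 12 have a profitable deviation, 52 do not.)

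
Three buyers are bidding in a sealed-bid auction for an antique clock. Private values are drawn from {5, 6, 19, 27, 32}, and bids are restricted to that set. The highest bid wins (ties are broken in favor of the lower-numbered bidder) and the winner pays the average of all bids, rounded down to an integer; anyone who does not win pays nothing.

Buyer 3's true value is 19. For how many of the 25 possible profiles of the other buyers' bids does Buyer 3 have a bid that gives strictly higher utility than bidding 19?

5

Others bid (5, 5): truth gives 10; bid 6 gives 14 > 10. Violating.
Others bid (5, 19): truth gives 0; bid 27 gives 2 > 0. Violating.
Others bid (6, 19): truth gives 0; bid 27 gives 2 > 0. Violating.
Others bid (19, 5): truth gives 0; bid 27 gives 2 > 0. Violating.
Others bid (5, 6): truth gives 9; no alternative beats it.
Others bid (5, 27): truth gives 0; no alternative beats it.
(Checking all 25 profiles: 5 have a profitable deviation, 20 do not.)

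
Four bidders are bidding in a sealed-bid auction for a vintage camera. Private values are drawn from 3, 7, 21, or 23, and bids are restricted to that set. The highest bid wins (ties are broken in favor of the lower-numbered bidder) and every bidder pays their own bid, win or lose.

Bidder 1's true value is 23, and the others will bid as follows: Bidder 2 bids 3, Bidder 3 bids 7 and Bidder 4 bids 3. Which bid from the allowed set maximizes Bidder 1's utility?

Bid 3: loses but pays 3, utility -3.
Bid 7: wins, pays 7, utility 23 - 7 = 16.
Bid 21: wins, pays 21, utility 23 - 21 = 2.
Bid 23: wins, pays 23, utility 23 - 23 = 0.
The best choice is 7 with utility 16.

7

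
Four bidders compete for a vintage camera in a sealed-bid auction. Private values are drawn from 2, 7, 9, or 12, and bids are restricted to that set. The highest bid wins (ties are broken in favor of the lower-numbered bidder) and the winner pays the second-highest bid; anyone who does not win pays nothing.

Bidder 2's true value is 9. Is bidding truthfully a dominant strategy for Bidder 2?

Check each profile of the others' bids and compare truth against every alternative bid.
Others bid (2, 2, 2): truth gives 7, best alternative gives 7.
Others bid (2, 2, 7): truth gives 2, best alternative gives 2.
Others bid (2, 7, 2): truth gives 2, best alternative gives 2.
Others bid (2, 7, 7): truth gives 2, best alternative gives 2.
Others bid (7, 2, 2): truth gives 2, best alternative gives 2.
Others bid (7, 2, 7): truth gives 2, best alternative gives 2.
(Remaining 58 profiles checked similarly; truth is weakly best in each.)
In every case the truthful bid is at least as good as any alternative, so it is a dominant strategy.

Yes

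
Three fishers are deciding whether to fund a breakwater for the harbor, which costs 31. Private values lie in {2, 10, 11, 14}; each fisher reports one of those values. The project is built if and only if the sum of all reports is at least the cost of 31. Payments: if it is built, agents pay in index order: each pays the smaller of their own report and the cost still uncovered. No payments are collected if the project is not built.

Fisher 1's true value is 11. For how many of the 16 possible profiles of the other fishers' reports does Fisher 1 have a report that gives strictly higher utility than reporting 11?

Others report (10, 11): truth gives 0; report 10 gives 1 > 0. Violating.
Others report (10, 14): truth gives 0; report 10 gives 1 > 0. Violating.
Others report (11, 10): truth gives 0; report 10 gives 1 > 0. Violating.
Others report (11, 11): truth gives 0; report 10 gives 1 > 0. Violating.
Others report (2, 2): truth gives 0; no alternative beats it.
Others report (2, 10): truth gives 0; no alternative beats it.
(Checking all 16 profiles: 8 have a profitable deviation, 8 do not.)

8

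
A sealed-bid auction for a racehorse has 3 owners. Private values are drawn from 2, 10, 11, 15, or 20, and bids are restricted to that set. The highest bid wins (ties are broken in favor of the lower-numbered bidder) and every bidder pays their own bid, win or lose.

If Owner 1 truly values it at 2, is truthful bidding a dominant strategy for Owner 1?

Check each profile of the others' bids and compare truth against every alternative bid.
Others bid (2, 2): truth gives 0, best alternative gives -8.
Others bid (2, 15): truth gives -2, best alternative gives -10.
Others bid (2, 20): truth gives -2, best alternative gives -10.
Others bid (10, 15): truth gives -2, best alternative gives -10.
Others bid (10, 20): truth gives -2, best alternative gives -10.
Others bid (11, 15): truth gives -2, best alternative gives -10.
(Remaining 19 profiles checked similarly; truth is weakly best in each.)
In every case the truthful bid is at least as good as any alternative, so it is a dominant strategy.

Yes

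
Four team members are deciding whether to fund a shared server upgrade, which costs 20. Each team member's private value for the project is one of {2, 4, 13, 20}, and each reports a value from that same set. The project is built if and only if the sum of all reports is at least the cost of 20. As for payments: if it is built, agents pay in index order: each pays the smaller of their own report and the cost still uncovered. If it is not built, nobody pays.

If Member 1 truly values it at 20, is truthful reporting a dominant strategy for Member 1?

Consider the case where Member 2 reports 2, Member 3 reports 2 and Member 4 reports 4.
Truthful report 20: project built, pays 20, utility 20 - 20 = 0.
Report 13 instead: project built, pays 13, utility 20 - 13 = 7.
Since 7 > 0, reporting 13 is strictly better here, so truthful reporting is not dominant.

No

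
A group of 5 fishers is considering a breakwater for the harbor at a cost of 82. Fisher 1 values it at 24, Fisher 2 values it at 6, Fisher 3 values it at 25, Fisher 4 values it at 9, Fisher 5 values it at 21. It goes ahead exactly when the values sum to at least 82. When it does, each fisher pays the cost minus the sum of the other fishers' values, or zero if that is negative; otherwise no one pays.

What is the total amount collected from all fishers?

Total value 85 ≥ cost 82, so it is built.
Fisher 1: others sum to 61; max(0, 82 - 61) = 21.
Fisher 2: others sum to 79; max(0, 82 - 79) = 3.
Fisher 3: others sum to 60; max(0, 82 - 60) = 22.
Fisher 4: others sum to 76; max(0, 82 - 76) = 6.
Fisher 5: others sum to 64; max(0, 82 - 64) = 18.
Total collected = 21 + 3 + 22 + 6 + 18 = 70.

70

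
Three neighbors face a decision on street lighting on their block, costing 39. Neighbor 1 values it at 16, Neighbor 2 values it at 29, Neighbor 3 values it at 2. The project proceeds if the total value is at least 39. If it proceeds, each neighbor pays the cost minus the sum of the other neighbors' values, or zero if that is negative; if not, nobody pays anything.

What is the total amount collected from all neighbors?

29

Total value 47 ≥ cost 39, so it is built.
Neighbor 1: others sum to 31; max(0, 39 - 31) = 8.
Neighbor 2: others sum to 18; max(0, 39 - 18) = 21.
Neighbor 3: others sum to 45; max(0, 39 - 45) = 0.
Total collected = 8 + 21 + 0 = 29.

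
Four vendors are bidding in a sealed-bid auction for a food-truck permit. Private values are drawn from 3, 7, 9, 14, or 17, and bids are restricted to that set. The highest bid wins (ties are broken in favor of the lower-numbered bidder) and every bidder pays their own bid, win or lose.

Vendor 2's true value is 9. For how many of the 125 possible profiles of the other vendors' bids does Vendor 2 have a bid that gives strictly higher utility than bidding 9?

111

Others bid (3, 3, 3): truth gives 0; bid 7 gives 2 > 0. Violating.
Others bid (3, 3, 7): truth gives 0; bid 7 gives 2 > 0. Violating.
Others bid (3, 3, 14): truth gives -9; bid 3 gives -3 > -9. Violating.
Others bid (3, 3, 17): truth gives -9; bid 3 gives -3 > -9. Violating.
Others bid (3, 3, 9): truth gives 0; no alternative beats it.
Others bid (3, 7, 9): truth gives 0; no alternative beats it.
(Checking all 125 profiles: 111 have a profitable deviation, 14 do not.)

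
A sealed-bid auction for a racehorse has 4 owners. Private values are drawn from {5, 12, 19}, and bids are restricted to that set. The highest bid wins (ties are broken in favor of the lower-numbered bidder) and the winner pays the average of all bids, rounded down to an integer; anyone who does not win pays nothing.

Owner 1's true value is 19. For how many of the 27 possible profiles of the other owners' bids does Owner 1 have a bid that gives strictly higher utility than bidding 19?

Others bid (5, 5, 5): truth gives 11; bid 5 gives 14 > 11. Violating.
Others bid (5, 5, 12): truth gives 9; bid 12 gives 11 > 9. Violating.
Others bid (5, 12, 5): truth gives 9; bid 12 gives 11 > 9. Violating.
Others bid (5, 12, 12): truth gives 7; bid 12 gives 9 > 7. Violating.
Others bid (5, 5, 19): truth gives 7; no alternative beats it.
Others bid (5, 12, 19): truth gives 6; no alternative beats it.
(Checking all 27 profiles: 8 have a profitable deviation, 19 do not.)

8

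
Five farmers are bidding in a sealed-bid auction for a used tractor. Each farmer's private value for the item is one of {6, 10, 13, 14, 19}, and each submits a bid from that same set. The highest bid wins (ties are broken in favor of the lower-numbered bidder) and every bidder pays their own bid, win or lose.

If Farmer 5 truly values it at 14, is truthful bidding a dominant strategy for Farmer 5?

Consider the case where Farmer 1 bids 6, Farmer 2 bids 6, Farmer 3 bids 6 and Farmer 4 bids 6.
Truthful bid 14: wins, pays 14, utility 14 - 14 = 0.
Bid 10 instead: wins, pays 10, utility 14 - 10 = 4.
Since 4 > 0, bidding 10 is strictly better here, so truthful bidding is not dominant.

No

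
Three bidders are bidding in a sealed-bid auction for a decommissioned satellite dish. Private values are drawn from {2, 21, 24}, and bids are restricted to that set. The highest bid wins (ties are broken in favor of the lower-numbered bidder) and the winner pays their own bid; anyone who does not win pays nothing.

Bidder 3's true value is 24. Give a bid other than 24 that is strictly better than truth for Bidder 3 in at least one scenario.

21

Suppose Bidder 1 bids 2 and Bidder 2 bids 2.
Bid 24: wins, pays 24, utility 24 - 24 = 0.
Bid 21: wins, pays 21, utility 24 - 21 = 3.
So bidding 21 beats truth here (3 > 0).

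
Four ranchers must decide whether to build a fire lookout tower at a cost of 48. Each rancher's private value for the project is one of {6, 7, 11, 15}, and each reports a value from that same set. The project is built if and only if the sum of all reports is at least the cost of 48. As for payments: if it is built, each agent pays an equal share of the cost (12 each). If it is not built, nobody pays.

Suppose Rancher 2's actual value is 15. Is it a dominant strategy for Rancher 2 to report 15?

Yes

Check each profile of the others' reports and compare truth against every alternative report.
Others report (6, 15, 15): truth gives 3, best alternative gives 0.
Others report (7, 11, 15): truth gives 3, best alternative gives 0.
Others report (7, 15, 11): truth gives 3, best alternative gives 0.
Others report (11, 7, 15): truth gives 3, best alternative gives 0.
Others report (11, 11, 11): truth gives 3, best alternative gives 0.
Others report (11, 15, 7): truth gives 3, best alternative gives 0.
(Remaining 58 profiles checked similarly; truth is weakly best in each.)
In every case the truthful report is at least as good as any alternative, so it is a dominant strategy.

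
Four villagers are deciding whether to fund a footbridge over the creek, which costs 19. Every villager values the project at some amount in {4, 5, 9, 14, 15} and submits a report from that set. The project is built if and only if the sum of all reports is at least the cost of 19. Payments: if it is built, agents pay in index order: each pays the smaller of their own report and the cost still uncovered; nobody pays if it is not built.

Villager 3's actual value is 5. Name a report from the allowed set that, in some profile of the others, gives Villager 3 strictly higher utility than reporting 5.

Suppose Villager 1 reports 4, Villager 2 reports 4 and Villager 4 reports 9.
Report 5: project built, pays 5, utility 5 - 5 = 0.
Report 4: project built, pays 4, utility 5 - 4 = 1.
So reporting 4 beats truth here (1 > 0).

4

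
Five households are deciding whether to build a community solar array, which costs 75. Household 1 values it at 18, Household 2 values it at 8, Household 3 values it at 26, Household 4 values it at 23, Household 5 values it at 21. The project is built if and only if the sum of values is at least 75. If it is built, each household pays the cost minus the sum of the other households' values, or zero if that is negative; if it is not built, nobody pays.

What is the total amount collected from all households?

7

Total value 96 ≥ cost 75, so it is built.
Household 1: others sum to 78; max(0, 75 - 78) = 0.
Household 2: others sum to 88; max(0, 75 - 88) = 0.
Household 3: others sum to 70; max(0, 75 - 70) = 5.
Household 4: others sum to 73; max(0, 75 - 73) = 2.
Household 5: others sum to 75; max(0, 75 - 75) = 0.
Total collected = 0 + 0 + 5 + 2 + 0 = 7.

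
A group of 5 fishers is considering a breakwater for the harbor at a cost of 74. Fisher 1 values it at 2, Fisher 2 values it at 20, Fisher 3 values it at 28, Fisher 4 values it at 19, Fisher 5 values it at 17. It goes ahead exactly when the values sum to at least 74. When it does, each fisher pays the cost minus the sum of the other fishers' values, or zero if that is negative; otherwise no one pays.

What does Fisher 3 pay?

Total value 86 ≥ cost 74, so the project is built.
The other fishers' values sum to 58.
Cost minus that sum is 74 - 58 = 16.

16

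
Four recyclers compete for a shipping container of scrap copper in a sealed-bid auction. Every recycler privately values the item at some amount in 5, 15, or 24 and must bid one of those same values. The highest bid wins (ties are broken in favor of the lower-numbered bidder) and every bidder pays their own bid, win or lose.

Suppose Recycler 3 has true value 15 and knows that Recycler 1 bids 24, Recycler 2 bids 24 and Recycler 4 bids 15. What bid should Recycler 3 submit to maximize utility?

Bid 5: loses but pays 5, utility -5.
Bid 15: loses but pays 15, utility -15.
Bid 24: loses but pays 24, utility -24.
The best choice is 5 with utility -5.

5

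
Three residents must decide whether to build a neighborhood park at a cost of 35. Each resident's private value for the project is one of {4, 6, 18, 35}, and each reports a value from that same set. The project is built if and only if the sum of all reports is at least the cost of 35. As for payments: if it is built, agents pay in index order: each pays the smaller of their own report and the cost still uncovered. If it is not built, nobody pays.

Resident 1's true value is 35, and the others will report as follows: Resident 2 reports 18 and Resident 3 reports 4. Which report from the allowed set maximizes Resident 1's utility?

Report 4: project not built, utility 0.
Report 6: project not built, utility 0.
Report 18: project built, pays 18, utility 35 - 18 = 17.
Report 35: project built, pays 35, utility 35 - 35 = 0.
The best choice is 18 with utility 17.

18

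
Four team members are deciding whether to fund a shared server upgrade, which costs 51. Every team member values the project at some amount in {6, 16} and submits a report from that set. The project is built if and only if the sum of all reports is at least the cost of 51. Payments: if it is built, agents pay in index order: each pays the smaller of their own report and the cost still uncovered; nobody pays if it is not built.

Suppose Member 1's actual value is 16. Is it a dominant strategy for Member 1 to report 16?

No

Consider the case where Member 2 reports 16, Member 3 reports 16 and Member 4 reports 16.
Truthful report 16: project built, pays 16, utility 16 - 16 = 0.
Report 6 instead: project built, pays 6, utility 16 - 6 = 10.
Since 10 > 0, reporting 6 is strictly better here, so truthful reporting is not dominant.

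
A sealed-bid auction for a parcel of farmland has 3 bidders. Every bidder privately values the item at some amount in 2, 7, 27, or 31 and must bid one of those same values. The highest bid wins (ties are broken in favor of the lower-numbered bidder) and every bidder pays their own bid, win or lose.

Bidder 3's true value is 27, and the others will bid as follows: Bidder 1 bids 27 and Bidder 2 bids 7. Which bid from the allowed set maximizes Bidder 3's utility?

Bid 2: loses but pays 2, utility -2.
Bid 7: loses but pays 7, utility -7.
Bid 27: loses but pays 27, utility -27.
Bid 31: wins, pays 31, utility 27 - 31 = -4.
The best choice is 2 with utility -2.

2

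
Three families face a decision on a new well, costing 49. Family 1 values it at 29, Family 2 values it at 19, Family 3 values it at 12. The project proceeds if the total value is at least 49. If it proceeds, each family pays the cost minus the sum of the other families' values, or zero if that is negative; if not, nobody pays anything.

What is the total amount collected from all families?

27

Total value 60 ≥ cost 49, so it is built.
Family 1: others sum to 31; max(0, 49 - 31) = 18.
Family 2: others sum to 41; max(0, 49 - 41) = 8.
Family 3: others sum to 48; max(0, 49 - 48) = 1.
Total collected = 18 + 8 + 1 = 27.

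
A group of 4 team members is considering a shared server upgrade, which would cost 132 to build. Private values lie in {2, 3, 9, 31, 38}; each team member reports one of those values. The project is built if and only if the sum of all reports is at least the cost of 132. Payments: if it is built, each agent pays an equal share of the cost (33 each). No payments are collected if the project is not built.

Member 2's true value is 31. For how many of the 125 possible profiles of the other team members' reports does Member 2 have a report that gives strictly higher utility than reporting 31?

4

Others report (31, 38, 38): truth gives -2; report 2 gives 0 > -2. Violating.
Others report (38, 31, 38): truth gives -2; report 2 gives 0 > -2. Violating.
Others report (38, 38, 31): truth gives -2; report 2 gives 0 > -2. Violating.
Others report (38, 38, 38): truth gives -2; report 2 gives 0 > -2. Violating.
Others report (2, 2, 2): truth gives 0; no alternative beats it.
Others report (2, 2, 3): truth gives 0; no alternative beats it.
(Checking all 125 profiles: 4 have a profitable deviation, 121 do not.)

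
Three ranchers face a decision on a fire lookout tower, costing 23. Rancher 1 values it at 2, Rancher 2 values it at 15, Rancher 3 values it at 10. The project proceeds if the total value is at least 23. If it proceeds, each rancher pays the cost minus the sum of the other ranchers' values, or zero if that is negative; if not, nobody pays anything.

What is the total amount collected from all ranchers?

17

Total value 27 ≥ cost 23, so it is built.
Rancher 1: others sum to 25; max(0, 23 - 25) = 0.
Rancher 2: others sum to 12; max(0, 23 - 12) = 11.
Rancher 3: others sum to 17; max(0, 23 - 17) = 6.
Total collected = 0 + 11 + 6 = 17.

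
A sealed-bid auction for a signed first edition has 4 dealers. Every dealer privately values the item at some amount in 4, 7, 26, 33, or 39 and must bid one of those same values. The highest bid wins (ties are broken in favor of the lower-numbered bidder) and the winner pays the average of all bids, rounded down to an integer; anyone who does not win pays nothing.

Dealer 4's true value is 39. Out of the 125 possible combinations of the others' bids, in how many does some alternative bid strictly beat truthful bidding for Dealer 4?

Others bid (4, 4, 4): truth gives 27; bid 7 gives 35 > 27. Violating.
Others bid (4, 4, 7): truth gives 26; bid 26 gives 29 > 26. Violating.
Others bid (4, 4, 26): truth gives 21; bid 33 gives 23 > 21. Violating.
Others bid (4, 7, 4): truth gives 26; bid 26 gives 29 > 26. Violating.
Others bid (4, 4, 33): truth gives 19; no alternative beats it.
Others bid (4, 4, 39): truth gives 0; no alternative beats it.
(Checking all 125 profiles: 27 have a profitable deviation, 98 do not.)

27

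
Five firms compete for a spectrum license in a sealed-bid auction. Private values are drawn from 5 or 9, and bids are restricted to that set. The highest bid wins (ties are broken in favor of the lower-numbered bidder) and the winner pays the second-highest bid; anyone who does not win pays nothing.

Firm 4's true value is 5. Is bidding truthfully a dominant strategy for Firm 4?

Yes

Check each profile of the others' bids and compare truth against every alternative bid.
Others bid (5, 5, 5, 9): truth gives 0, best alternative gives -4.
Others bid (5, 5, 5, 5): truth gives 0, best alternative gives 0.
Others bid (5, 5, 9, 5): truth gives 0, best alternative gives 0.
Others bid (5, 5, 9, 9): truth gives 0, best alternative gives 0.
Others bid (5, 9, 5, 5): truth gives 0, best alternative gives 0.
Others bid (5, 9, 5, 9): truth gives 0, best alternative gives 0.
(Remaining 10 profiles checked similarly; truth is weakly best in each.)
In every case the truthful bid is at least as good as any alternative, so it is a dominant strategy.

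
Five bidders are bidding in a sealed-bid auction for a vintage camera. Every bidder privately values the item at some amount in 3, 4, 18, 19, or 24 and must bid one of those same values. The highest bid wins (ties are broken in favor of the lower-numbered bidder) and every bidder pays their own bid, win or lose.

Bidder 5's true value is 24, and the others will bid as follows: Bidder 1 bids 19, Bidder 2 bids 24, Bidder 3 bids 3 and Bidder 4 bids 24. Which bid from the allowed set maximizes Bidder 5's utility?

Bid 3: loses but pays 3, utility -3.
Bid 4: loses but pays 4, utility -4.
Bid 18: loses but pays 18, utility -18.
Bid 19: loses but pays 19, utility -19.
Bid 24: loses but pays 24, utility -24.
The best choice is 3 with utility -3.

3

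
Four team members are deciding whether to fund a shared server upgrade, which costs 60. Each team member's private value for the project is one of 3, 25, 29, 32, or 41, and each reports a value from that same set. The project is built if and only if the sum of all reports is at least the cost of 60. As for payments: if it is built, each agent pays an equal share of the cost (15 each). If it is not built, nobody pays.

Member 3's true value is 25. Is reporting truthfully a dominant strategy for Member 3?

No

Consider the case where Member 1 reports 3, Member 2 reports 3 and Member 4 reports 25.
Truthful report 25: project not built, utility 0.
Report 29 instead: project built, pays 15, utility 25 - 15 = 10.
Since 10 > 0, reporting 29 is strictly better here, so truthful reporting is not dominant.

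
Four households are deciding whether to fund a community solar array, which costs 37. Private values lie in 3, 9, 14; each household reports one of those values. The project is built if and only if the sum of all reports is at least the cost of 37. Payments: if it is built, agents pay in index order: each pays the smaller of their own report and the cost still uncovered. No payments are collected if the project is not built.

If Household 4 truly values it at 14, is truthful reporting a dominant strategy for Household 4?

Check each profile of the others' reports and compare truth against every alternative report.
Others report (9, 9, 9): truth gives 4, best alternative gives 0.
Others report (3, 9, 14): truth gives 3, best alternative gives 0.
Others report (3, 14, 9): truth gives 3, best alternative gives 0.
Others report (9, 3, 14): truth gives 3, best alternative gives 0.
Others report (9, 14, 3): truth gives 3, best alternative gives 0.
Others report (14, 3, 9): truth gives 3, best alternative gives 0.
(Remaining 21 profiles checked similarly; truth is weakly best in each.)
In every case the truthful report is at least as good as any alternative, so it is a dominant strategy.

Yes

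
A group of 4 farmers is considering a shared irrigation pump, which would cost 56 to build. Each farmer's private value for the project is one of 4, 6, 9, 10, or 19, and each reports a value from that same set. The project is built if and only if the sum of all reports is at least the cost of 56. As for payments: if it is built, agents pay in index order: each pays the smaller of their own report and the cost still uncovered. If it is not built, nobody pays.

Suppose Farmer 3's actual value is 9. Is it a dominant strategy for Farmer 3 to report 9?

No

Consider the case where Farmer 1 reports 19, Farmer 2 reports 19 and Farmer 4 reports 19.
Truthful report 9: project built, pays 9, utility 9 - 9 = 0.
Report 4 instead: project built, pays 4, utility 9 - 4 = 5.
Since 5 > 0, reporting 4 is strictly better here, so truthful reporting is not dominant.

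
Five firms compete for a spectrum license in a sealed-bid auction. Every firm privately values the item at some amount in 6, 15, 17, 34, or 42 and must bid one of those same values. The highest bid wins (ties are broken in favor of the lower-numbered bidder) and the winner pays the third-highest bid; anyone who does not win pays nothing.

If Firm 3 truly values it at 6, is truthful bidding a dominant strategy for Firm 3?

Yes

Check each profile of the others' bids and compare truth against every alternative bid.
Others bid (6, 6, 15, 15): truth gives 0, best alternative gives -9.
Others bid (6, 6, 6, 6): truth gives 0, best alternative gives 0.
Others bid (6, 6, 6, 15): truth gives 0, best alternative gives 0.
Others bid (6, 6, 6, 17): truth gives 0, best alternative gives 0.
Others bid (6, 6, 6, 34): truth gives 0, best alternative gives 0.
Others bid (6, 6, 6, 42): truth gives 0, best alternative gives 0.
(Remaining 619 profiles checked similarly; truth is weakly best in each.)
In every case the truthful bid is at least as good as any alternative, so it is a dominant strategy.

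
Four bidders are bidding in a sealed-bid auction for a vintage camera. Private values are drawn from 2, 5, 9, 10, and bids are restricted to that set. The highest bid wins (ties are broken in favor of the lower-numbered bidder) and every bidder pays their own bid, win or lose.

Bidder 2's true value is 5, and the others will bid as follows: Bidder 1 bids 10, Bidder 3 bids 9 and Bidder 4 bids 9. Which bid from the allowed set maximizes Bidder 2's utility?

2

Bid 2: loses but pays 2, utility -2.
Bid 5: loses but pays 5, utility -5.
Bid 9: loses but pays 9, utility -9.
Bid 10: loses but pays 10, utility -10.
The best choice is 2 with utility -2.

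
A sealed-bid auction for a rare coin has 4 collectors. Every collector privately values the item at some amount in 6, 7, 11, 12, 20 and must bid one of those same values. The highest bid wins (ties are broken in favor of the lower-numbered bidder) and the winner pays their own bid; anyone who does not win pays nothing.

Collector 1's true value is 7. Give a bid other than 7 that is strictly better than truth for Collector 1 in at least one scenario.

6

Suppose Collector 2 bids 6, Collector 3 bids 6 and Collector 4 bids 6.
Bid 7: wins, pays 7, utility 7 - 7 = 0.
Bid 6: wins, pays 6, utility 7 - 6 = 1.
So bidding 6 beats truth here (1 > 0).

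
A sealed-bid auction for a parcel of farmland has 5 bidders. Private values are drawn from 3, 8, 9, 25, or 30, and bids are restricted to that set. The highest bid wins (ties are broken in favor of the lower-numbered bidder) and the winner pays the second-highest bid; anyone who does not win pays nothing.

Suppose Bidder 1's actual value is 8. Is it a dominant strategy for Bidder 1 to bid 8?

Check each profile of the others' bids and compare truth against every alternative bid.
Others bid (3, 3, 3, 3): truth gives 5, best alternative gives 5.
Others bid (3, 3, 3, 8): truth gives 0, best alternative gives 0.
Others bid (3, 3, 3, 9): truth gives 0, best alternative gives 0.
Others bid (3, 3, 3, 25): truth gives 0, best alternative gives 0.
Others bid (3, 3, 3, 30): truth gives 0, best alternative gives 0.
Others bid (3, 3, 8, 3): truth gives 0, best alternative gives 0.
(Remaining 619 profiles checked similarly; truth is weakly best in each.)
In every case the truthful bid is at least as good as any alternative, so it is a dominant strategy.

Yes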